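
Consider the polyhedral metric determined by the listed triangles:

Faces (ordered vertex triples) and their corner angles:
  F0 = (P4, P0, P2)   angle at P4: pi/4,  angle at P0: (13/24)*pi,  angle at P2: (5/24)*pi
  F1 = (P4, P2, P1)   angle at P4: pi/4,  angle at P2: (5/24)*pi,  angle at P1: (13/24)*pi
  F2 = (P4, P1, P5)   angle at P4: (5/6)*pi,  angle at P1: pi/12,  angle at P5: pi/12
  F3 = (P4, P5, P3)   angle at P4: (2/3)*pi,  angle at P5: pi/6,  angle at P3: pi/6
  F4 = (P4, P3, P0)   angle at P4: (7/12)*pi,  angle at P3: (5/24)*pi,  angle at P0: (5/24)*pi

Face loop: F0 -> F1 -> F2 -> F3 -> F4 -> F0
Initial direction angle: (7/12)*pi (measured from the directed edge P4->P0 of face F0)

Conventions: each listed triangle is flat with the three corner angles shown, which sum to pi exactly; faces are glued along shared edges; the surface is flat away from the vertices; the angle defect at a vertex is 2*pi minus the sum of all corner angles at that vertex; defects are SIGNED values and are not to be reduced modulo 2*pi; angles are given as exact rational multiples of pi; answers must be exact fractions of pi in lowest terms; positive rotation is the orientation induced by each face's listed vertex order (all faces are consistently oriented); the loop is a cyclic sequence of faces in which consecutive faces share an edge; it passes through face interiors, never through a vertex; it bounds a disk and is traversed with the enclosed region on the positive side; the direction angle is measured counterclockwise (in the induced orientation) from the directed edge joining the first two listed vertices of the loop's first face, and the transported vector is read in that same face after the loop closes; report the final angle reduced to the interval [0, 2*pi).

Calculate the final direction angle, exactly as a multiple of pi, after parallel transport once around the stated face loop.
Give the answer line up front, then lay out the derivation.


Answer: final direction angle = 0

enclosed vertex P4: corner angles sum to (31/12)*pi, defect = 2*pi - (31/12)*pi = (-7/12)*pi
the rotation equals the total enclosed defect, so the final angle is initial + defects (mod 2*pi)
final angle = (7/12)*pi - (7/12)*pi = 0 (mod 2*pi)


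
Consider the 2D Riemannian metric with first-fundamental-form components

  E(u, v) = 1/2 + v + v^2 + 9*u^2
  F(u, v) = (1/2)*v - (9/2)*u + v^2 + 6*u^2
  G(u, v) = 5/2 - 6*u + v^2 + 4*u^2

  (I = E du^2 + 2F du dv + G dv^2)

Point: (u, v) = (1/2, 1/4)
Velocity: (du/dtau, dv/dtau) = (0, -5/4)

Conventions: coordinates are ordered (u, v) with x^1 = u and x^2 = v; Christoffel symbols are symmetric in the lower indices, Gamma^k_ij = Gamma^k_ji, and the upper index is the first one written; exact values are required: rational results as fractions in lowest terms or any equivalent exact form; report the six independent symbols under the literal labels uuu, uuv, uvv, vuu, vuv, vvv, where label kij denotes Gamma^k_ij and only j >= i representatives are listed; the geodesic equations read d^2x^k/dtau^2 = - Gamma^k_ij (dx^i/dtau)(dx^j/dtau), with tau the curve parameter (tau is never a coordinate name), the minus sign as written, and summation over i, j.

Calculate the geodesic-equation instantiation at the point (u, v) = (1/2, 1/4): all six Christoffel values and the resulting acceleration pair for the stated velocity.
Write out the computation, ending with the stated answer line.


E = 49/16, F = -9/16, G = 9/16 at the point
E_u = 9, E_v = 3/2, F_u = 3/2, F_v = 1, G_u = -2, G_v = 1/2
EG - F^2 = 45/32;  g^inv = (32/45) * [[9/16, 9/16], [9/16, 49/16]]
first-kind symbols [ij,l] = (1/2)(d_i g_jl + d_j g_il - d_l g_ij): [uu,u] = E_u/2 = 9/2, [uu,v] = F_u - E_v/2 = 3/4, [uv,u] = E_v/2 = 3/4, [uv,v] = G_u/2 = -1, [vv,u] = F_v - G_u/2 = 2, [vv,v] = G_v/2 = 1/4
Gamma^u_ij = (G*[ij,u] - F*[ij,v])/(EG - F^2), Gamma^v_ij = (E*[ij,v] - F*[ij,u])/(EG - F^2)
Gamma_uuu = 21/10, Gamma_uuv = -1/10, Gamma_uvv = 9/10, Gamma_vuu = 103/30, Gamma_vuv = -169/90, Gamma_vvv = 121/90
d^2u/dtau^2 = -(Gamma_uuu*(0)^2 + 2*Gamma_uuv*(0)*(-5/4) + Gamma_uvv*(-5/4)^2) = -45/32
d^2v/dtau^2 = -(Gamma_vuu*(0)^2 + 2*Gamma_vuv*(0)*(-5/4) + Gamma_vvv*(-5/4)^2) = -605/288

Answer: Gamma_uuu = 21/10, Gamma_uuv = -1/10, Gamma_uvv = 9/10, Gamma_vuu = 103/30, Gamma_vuv = -169/90, Gamma_vvv = 121/90; accelerations (d^2u/dtau^2, d^2v/dtau^2) = (-45/32, -605/288)


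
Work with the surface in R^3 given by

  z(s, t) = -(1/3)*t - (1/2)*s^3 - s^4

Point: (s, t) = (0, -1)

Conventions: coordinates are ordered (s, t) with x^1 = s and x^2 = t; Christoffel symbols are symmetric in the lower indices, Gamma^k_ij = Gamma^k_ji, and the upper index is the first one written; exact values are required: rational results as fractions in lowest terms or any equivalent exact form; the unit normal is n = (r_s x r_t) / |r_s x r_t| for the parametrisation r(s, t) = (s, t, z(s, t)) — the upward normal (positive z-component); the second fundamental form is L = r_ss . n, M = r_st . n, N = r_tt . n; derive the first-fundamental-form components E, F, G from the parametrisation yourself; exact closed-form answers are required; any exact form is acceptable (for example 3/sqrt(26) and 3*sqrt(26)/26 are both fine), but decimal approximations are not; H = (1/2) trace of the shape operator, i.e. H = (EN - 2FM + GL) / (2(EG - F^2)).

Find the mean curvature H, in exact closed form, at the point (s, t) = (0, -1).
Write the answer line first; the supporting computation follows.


Answer: H = 0

z_s = 0, z_t = -1/3, z_ss = 0, z_st = 0, z_tt = 0
E = 1, F = 0, G = 10/9; answer radicand W^2 = 10/9
unnormalised second-form numerators: l = 0, m = 0, n = 0; L = l/sqrt(10/9), and similarly M = m/sqrt(W^2), N = n/sqrt(W^2)
H = (E*n - 2*F*m + G*l) / (2*(EG - F^2)*sqrt(W^2)); E*n - 2*F*m + G*l = 0, EG - F^2 = 10/9, so H = (0)/sqrt(10/9)


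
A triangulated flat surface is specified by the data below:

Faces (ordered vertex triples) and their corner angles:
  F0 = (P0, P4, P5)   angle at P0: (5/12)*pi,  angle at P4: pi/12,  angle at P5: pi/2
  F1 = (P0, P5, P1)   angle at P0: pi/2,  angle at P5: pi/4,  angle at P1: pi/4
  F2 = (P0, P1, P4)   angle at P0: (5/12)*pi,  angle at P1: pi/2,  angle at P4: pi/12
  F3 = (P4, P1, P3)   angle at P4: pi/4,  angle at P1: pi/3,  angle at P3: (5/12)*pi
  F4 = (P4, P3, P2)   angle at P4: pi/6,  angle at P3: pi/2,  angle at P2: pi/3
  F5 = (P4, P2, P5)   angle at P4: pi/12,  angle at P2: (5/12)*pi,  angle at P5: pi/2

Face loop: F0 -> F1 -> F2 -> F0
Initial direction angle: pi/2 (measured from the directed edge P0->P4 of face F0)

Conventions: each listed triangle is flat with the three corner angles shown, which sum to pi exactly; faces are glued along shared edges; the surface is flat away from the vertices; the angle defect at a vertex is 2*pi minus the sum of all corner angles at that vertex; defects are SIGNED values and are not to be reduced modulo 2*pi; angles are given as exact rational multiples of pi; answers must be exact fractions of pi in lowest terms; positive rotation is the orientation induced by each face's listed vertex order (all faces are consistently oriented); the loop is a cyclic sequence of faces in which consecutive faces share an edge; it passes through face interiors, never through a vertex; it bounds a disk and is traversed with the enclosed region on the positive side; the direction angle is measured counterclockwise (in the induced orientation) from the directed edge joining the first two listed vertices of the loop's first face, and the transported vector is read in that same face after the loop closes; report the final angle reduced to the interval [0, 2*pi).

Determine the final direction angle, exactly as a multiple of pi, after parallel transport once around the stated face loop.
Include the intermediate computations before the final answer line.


enclosed vertex P0: corner angles sum to (4/3)*pi, defect = 2*pi - (4/3)*pi = (2/3)*pi
adding the enclosed defects to the starting angle (mod 2*pi, induced orientation) gives the holonomy
final angle = pi/2 + (2/3)*pi = (7/6)*pi (mod 2*pi)

Answer: final direction angle = (7/6)*pi


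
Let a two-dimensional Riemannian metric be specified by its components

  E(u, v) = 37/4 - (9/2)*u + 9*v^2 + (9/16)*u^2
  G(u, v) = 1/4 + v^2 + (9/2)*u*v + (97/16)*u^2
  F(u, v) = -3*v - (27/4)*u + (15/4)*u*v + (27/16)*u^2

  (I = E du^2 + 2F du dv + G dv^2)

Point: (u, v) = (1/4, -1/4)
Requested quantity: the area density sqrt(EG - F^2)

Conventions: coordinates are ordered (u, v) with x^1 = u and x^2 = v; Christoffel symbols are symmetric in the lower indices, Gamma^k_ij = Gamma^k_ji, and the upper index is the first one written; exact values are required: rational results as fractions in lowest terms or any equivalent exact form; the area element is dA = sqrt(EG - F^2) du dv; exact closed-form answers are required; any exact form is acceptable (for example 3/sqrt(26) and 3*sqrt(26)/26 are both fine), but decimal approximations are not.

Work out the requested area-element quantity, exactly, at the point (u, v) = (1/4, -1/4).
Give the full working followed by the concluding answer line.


E = 2233/256, F = -273/256, G = 105/256; EG - F^2 = 2499/1024

Answer: sqrt(EG - F^2) = 7*sqrt(51)/32


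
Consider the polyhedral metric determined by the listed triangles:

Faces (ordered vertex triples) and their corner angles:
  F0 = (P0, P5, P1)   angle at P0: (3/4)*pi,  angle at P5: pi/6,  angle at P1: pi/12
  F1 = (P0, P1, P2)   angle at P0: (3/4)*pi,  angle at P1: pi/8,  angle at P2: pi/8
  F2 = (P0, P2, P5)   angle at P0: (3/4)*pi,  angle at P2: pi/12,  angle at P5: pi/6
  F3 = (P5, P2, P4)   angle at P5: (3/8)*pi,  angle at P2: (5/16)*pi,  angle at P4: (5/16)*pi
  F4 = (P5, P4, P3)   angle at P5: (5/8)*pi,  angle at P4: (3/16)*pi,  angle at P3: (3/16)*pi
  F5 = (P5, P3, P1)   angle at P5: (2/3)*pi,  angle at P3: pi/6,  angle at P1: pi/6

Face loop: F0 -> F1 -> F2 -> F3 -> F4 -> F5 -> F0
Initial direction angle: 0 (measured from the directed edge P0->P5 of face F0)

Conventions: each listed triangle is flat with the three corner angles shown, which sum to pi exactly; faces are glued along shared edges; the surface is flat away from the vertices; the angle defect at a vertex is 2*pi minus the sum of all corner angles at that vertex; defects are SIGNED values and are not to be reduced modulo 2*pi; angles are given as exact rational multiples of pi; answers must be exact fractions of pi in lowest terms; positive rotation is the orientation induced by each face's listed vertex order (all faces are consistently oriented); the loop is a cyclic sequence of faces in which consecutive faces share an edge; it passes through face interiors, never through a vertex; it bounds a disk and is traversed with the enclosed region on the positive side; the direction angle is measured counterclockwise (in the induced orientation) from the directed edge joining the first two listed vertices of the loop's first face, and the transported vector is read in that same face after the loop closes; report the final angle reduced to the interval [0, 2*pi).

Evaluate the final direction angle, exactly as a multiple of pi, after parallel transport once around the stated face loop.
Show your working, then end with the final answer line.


enclosed vertex P0: corner angles sum to (9/4)*pi, defect = 2*pi - (9/4)*pi = -pi/4
enclosed vertex P5: corner angles sum to 2*pi, defect = 2*pi - 2*pi = 0
the final direction is the initial angle plus the enclosed defects, taken mod 2*pi in the induced orientation
final angle = 0 - pi/4 = (7/4)*pi (mod 2*pi)

Answer: final direction angle = (7/4)*pi


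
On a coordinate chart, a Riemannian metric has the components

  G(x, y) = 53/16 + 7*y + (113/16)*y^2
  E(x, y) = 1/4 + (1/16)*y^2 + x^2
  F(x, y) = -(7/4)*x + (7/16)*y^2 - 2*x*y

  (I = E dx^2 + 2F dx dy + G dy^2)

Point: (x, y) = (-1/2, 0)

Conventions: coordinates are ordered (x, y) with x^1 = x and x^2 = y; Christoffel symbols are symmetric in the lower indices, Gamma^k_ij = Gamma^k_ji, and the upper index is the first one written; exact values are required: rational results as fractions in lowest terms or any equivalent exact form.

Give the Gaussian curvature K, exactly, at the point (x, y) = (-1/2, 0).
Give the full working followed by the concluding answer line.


E = 1/2, F = 7/8, G = 53/16, EG - F^2 = 57/64 at the point
E_x = -1, E_y = 0, F_x = -7/4, F_y = 1, G_x = 0, G_y = 7
E_yy = 1/8, F_xy = -2, G_xx = 0
Compute both Brioschi determinants and normalise by (EG - F^2)^2.
M1 = [[-E_yy/2 + F_xy - G_xx/2, E_x/2, F_x - E_y/2], [F_y - G_x/2, E, F], [G_y/2, F, G]] = [[-33/16, -1/2, -7/4], [1, 1/2, 7/8], [7/2, 7/8, 53/16]]; det M1 = -185/1024
M2 = [[0, E_y/2, G_x/2], [E_y/2, E, F], [G_x/2, F, G]] = [[0, 0, 0], [0, 1/2, 7/8], [0, 7/8, 53/16]]; det M2 = 0
det M1 - det M2 = -185/1024; K = -185/1024 / (57/64)^2 = -740/3249

Answer: K = -740/3249


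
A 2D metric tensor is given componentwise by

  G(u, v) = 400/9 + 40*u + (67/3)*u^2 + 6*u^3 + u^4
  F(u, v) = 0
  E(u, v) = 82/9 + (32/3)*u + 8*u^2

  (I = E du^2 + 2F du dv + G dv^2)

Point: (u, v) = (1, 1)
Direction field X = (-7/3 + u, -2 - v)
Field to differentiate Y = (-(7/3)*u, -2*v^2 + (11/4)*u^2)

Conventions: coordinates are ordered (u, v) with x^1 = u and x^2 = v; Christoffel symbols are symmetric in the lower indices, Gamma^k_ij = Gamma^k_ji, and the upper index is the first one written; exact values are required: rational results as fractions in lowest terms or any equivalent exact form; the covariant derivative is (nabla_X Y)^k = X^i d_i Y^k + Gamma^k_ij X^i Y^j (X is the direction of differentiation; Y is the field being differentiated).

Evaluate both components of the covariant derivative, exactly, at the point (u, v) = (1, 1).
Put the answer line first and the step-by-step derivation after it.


Answer: (nabla_X Y)^u = 2008/225, (nabla_X Y)^v = 359/48

E = 250/9, F = 0, G = 1024/9 at the point
E_u = 80/3, E_v = 0, F_u = 0, F_v = 0, G_u = 320/3, G_v = 0
EG - F^2 = 256000/81;  g^inv = (81/256000) * [[1024/9, 0], [0, 250/9]]
first-kind symbols [ij,l] = (1/2)(d_i g_jl + d_j g_il - d_l g_ij): [uu,u] = E_u/2 = 40/3, [uu,v] = F_u - E_v/2 = 0, [uv,u] = E_v/2 = 0, [uv,v] = G_u/2 = 160/3, [vv,u] = F_v - G_u/2 = -160/3, [vv,v] = G_v/2 = 0
Gamma^u_ij = (G*[ij,u] - F*[ij,v])/(EG - F^2), Gamma^v_ij = (E*[ij,v] - F*[ij,u])/(EG - F^2)
Gamma_uuu = 12/25, Gamma_uuv = 0, Gamma_uvv = -48/25, Gamma_vuu = 0, Gamma_vuv = 15/32, Gamma_vvv = 0
X = (-4/3, -3), Y = (-7/3, 3/4) at the point


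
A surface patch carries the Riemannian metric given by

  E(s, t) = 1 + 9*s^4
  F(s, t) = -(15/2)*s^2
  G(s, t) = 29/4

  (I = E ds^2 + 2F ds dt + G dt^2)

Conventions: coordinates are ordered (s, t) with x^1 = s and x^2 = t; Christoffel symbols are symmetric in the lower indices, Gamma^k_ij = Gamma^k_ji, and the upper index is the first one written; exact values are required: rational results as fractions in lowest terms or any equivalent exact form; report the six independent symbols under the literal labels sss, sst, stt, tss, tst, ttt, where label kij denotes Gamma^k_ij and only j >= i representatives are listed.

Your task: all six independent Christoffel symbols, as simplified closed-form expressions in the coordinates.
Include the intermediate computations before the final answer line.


E = 1 + 9*s^4; F = -(15/2)*s^2; G = 29/4
Gamma^k_ij = (1/2) g^{kl} (d_i g_jl + d_j g_il - d_l g_ij), with g^inv = (1/(EG-F^2)) [[G, -F], [-F, E]]
first partials: E_s = 36*s^3, E_t = 0, F_s = -15*s, F_t = 0, G_s = 0, G_t = 0
D = EG - F^2 = 29/4 + 9*s^4
expanded: Gamma^s_ss = (G E_s - 2F F_s + F E_t)/(2D), Gamma^s_st = (G E_t - F G_s)/(2D), Gamma^s_tt = (2G F_t - G G_s - F G_t)/(2D), Gamma^t_ss = (2E F_s - E E_t - F E_s)/(2D), Gamma^t_st = (E G_s - F E_t)/(2D), Gamma^t_tt = (E G_t - 2F F_t + F G_s)/(2D); substitute and cancel common factors

Answer: Gamma_sss = 72*s^3/(36*s^4 + 29), Gamma_sst = 0, Gamma_stt = 0, Gamma_tss = -60*s/(36*s^4 + 29), Gamma_tst = 0, Gamma_ttt = 0


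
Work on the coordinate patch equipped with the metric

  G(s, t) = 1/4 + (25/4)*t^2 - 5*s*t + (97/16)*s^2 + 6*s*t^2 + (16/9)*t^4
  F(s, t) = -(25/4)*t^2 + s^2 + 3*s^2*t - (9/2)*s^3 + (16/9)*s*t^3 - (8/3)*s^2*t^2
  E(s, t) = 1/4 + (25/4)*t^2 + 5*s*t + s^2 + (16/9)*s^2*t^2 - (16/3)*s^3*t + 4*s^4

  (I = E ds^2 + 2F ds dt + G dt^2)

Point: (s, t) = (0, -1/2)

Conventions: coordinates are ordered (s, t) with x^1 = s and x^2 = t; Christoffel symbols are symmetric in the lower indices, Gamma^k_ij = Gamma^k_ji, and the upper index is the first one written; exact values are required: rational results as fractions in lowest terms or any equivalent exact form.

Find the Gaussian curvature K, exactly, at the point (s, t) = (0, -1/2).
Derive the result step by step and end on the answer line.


E = 29/16, F = -25/16, G = 277/144, EG - F^2 = 301/288 at the point
E_s = -5/2, E_t = -25/4, F_s = -2/9, F_t = 25/4, G_s = 4, G_t = -257/36
E_tt = 25/2, F_st = 4/3, G_ss = 97/8
Using the Brioschi determinant formula for K from the metric derivatives:
M1 = [[-E_tt/2 + F_st - G_ss/2, E_s/2, F_s - E_t/2], [F_t - G_s/2, E, F], [G_t/2, F, G]] = [[-527/48, -5/4, 209/72], [17/4, 29/16, -25/16], [-257/72, -25/16, 277/144]]; det M1 = -723565/82944
M2 = [[0, E_t/2, G_s/2], [E_t/2, E, F], [G_s/2, F, G]] = [[0, -25/8, 2], [-25/8, 29/16, -25/16], [2, -25/16, 277/144]]; det M2 = -59941/9216
det M1 - det M2 = -5753/2592; K = -5753/2592 / (301/288)^2 = -184096/90601

Answer: K = -184096/90601


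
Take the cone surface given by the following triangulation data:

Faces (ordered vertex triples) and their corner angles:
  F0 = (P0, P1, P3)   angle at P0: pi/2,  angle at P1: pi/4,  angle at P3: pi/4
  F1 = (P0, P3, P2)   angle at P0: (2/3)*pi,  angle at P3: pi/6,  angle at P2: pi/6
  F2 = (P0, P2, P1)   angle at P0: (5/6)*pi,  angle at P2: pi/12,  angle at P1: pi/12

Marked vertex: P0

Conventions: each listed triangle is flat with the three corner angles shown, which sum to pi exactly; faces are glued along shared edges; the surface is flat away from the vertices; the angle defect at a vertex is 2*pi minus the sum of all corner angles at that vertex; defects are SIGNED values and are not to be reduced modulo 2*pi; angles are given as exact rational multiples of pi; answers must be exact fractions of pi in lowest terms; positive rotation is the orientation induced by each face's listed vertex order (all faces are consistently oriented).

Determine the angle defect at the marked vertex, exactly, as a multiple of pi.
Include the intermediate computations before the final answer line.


Sum of corner angles at P0: 2*pi
defect = 2*pi - 2*pi

Answer: defect(P0) = 0


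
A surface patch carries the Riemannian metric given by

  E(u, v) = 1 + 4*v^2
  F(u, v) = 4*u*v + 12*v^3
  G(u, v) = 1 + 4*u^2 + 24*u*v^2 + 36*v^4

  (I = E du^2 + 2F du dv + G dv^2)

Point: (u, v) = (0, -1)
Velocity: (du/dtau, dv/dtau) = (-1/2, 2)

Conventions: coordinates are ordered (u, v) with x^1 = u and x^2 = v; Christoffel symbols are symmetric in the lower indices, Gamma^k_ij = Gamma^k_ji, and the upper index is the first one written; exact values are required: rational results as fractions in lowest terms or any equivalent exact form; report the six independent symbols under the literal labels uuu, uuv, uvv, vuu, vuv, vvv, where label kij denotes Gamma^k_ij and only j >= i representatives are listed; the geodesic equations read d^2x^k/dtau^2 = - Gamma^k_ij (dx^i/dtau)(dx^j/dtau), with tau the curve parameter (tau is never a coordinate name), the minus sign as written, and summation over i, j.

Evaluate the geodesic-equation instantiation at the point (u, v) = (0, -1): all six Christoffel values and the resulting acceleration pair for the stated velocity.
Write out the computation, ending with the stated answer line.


E = 5, F = -12, G = 37 at the point
E_u = 0, E_v = -8, F_u = -4, F_v = 36, G_u = 24, G_v = -144
EG - F^2 = 41;  g^inv = (1/41) * [[37, 12], [12, 5]]
first-kind symbols [ij,l] = (1/2)(d_i g_jl + d_j g_il - d_l g_ij): [uu,u] = E_u/2 = 0, [uu,v] = F_u - E_v/2 = 0, [uv,u] = E_v/2 = -4, [uv,v] = G_u/2 = 12, [vv,u] = F_v - G_u/2 = 24, [vv,v] = G_v/2 = -72
Gamma^u_ij = (G*[ij,u] - F*[ij,v])/(EG - F^2), Gamma^v_ij = (E*[ij,v] - F*[ij,u])/(EG - F^2)
Gamma_uuu = 0, Gamma_uuv = -4/41, Gamma_uvv = 24/41, Gamma_vuu = 0, Gamma_vuv = 12/41, Gamma_vvv = -72/41
d^2u/dtau^2 = -(Gamma_uuu*(-1/2)^2 + 2*Gamma_uuv*(-1/2)*(2) + Gamma_uvv*(2)^2) = -104/41
d^2v/dtau^2 = -(Gamma_vuu*(-1/2)^2 + 2*Gamma_vuv*(-1/2)*(2) + Gamma_vvv*(2)^2) = 312/41

Answer: Gamma_uuu = 0, Gamma_uuv = -4/41, Gamma_uvv = 24/41, Gamma_vuu = 0, Gamma_vuv = 12/41, Gamma_vvv = -72/41; accelerations (d^2u/dtau^2, d^2v/dtau^2) = (-104/41, 312/41)


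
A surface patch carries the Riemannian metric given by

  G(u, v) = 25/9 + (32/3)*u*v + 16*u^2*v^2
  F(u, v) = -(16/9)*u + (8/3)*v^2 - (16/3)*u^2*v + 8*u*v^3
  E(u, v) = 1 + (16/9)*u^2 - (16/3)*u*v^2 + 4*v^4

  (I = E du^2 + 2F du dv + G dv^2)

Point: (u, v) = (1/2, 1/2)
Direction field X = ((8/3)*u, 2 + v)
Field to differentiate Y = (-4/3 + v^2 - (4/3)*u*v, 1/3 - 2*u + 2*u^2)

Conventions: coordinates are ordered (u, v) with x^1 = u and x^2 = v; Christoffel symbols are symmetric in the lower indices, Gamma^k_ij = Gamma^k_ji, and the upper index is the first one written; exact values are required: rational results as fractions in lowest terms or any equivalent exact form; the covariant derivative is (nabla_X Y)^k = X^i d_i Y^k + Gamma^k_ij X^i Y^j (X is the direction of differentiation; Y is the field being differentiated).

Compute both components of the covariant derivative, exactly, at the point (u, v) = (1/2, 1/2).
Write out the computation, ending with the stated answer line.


E = 37/36, F = -7/18, G = 58/9 at the point
E_u = 4/9, E_v = -2/3, F_u = -31/9, F_v = 13/3, G_u = 28/3, G_v = 28/3
EG - F^2 = 233/36;  g^inv = (36/233) * [[58/9, 7/18], [7/18, 37/36]]
first-kind symbols [ij,l] = (1/2)(d_i g_jl + d_j g_il - d_l g_ij): [uu,u] = E_u/2 = 2/9, [uu,v] = F_u - E_v/2 = -28/9, [uv,u] = E_v/2 = -1/3, [uv,v] = G_u/2 = 14/3, [vv,u] = F_v - G_u/2 = -1/3, [vv,v] = G_v/2 = 14/3
Gamma^u_ij = (G*[ij,u] - F*[ij,v])/(EG - F^2), Gamma^v_ij = (E*[ij,v] - F*[ij,u])/(EG - F^2)
Gamma_uuu = 8/233, Gamma_uuv = -12/233, Gamma_uvv = -12/233, Gamma_vuu = -112/233, Gamma_vuv = 168/233, Gamma_vvv = 168/233
X = (4/3, 5/2), Y = (-17/12, -1/6) at the point

Answer: (nabla_X Y)^u = 199/2097, (nabla_X Y)^v = -4417/2097


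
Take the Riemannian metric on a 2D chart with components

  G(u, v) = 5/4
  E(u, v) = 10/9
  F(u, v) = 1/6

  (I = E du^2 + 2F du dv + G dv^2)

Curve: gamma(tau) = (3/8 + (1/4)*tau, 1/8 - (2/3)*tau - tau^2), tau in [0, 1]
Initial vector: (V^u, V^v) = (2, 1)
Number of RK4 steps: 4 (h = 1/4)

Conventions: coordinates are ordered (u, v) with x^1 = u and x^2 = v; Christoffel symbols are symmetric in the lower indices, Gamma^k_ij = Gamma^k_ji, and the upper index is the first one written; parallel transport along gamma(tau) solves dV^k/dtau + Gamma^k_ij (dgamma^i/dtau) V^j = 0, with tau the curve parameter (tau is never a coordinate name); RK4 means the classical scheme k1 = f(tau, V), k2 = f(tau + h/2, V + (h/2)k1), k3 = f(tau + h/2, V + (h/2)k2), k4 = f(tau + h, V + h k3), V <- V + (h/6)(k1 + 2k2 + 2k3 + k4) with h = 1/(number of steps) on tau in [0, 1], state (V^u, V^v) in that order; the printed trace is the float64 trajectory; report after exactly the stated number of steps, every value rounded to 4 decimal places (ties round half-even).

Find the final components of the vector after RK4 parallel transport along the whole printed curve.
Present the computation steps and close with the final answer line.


gamma'(tau) = (1/4, -2/3 - 2*tau); f(tau, V)^k = -Gamma^k_ij(gamma(tau)) gamma'^i(tau) V^j; h = 1/4; intermediate values shown to 6 dp
curve data and Christoffel symbols at the stage parameters:
  tau = 0.000000: gamma = (0.375000, 0.125000), gamma' = (0.250000, -0.666667); Gamma_uuu = 0.000000, Gamma_uuv = 0.000000, Gamma_uvv = 0.000000, Gamma_vuu = 0.000000, Gamma_vuv = 0.000000, Gamma_vvv = 0.000000
  tau = 0.125000: gamma = (0.406250, 0.026042), gamma' = (0.250000, -0.916667); Gamma_uuu = 0.000000, Gamma_uuv = 0.000000, Gamma_uvv = 0.000000, Gamma_vuu = 0.000000, Gamma_vuv = 0.000000, Gamma_vvv = 0.000000
  tau = 0.250000: gamma = (0.437500, -0.104167), gamma' = (0.250000, -1.166667); Gamma_uuu = 0.000000, Gamma_uuv = 0.000000, Gamma_uvv = 0.000000, Gamma_vuu = 0.000000, Gamma_vuv = 0.000000, Gamma_vvv = 0.000000
  tau = 0.375000: gamma = (0.468750, -0.265625), gamma' = (0.250000, -1.416667); Gamma_uuu = 0.000000, Gamma_uuv = 0.000000, Gamma_uvv = 0.000000, Gamma_vuu = 0.000000, Gamma_vuv = 0.000000, Gamma_vvv = 0.000000
  tau = 0.500000: gamma = (0.500000, -0.458333), gamma' = (0.250000, -1.666667); Gamma_uuu = 0.000000, Gamma_uuv = 0.000000, Gamma_uvv = 0.000000, Gamma_vuu = 0.000000, Gamma_vuv = 0.000000, Gamma_vvv = 0.000000
  tau = 0.625000: gamma = (0.531250, -0.682292), gamma' = (0.250000, -1.916667); Gamma_uuu = 0.000000, Gamma_uuv = 0.000000, Gamma_uvv = 0.000000, Gamma_vuu = 0.000000, Gamma_vuv = 0.000000, Gamma_vvv = 0.000000
  tau = 0.750000: gamma = (0.562500, -0.937500), gamma' = (0.250000, -2.166667); Gamma_uuu = 0.000000, Gamma_uuv = 0.000000, Gamma_uvv = 0.000000, Gamma_vuu = 0.000000, Gamma_vuv = 0.000000, Gamma_vvv = 0.000000
  tau = 0.875000: gamma = (0.593750, -1.223958), gamma' = (0.250000, -2.416667); Gamma_uuu = 0.000000, Gamma_uuv = 0.000000, Gamma_uvv = 0.000000, Gamma_vuu = 0.000000, Gamma_vuv = 0.000000, Gamma_vvv = 0.000000
  tau = 1.000000: gamma = (0.625000, -1.541667), gamma' = (0.250000, -2.666667); Gamma_uuu = 0.000000, Gamma_uuv = 0.000000, Gamma_uvv = 0.000000, Gamma_vuu = 0.000000, Gamma_vuv = 0.000000, Gamma_vvv = 0.000000
step 0: V^u = 2.0000, V^v = 1.0000
step 1: k1 = (0.000000, 0.000000), k2 = (0.000000, 0.000000), k3 = (0.000000, 0.000000), k4 = (0.000000, 0.000000); V <- V + (h/6)(k1 + 2k2 + 2k3 + k4): V^u = 2.0000, V^v = 1.0000
step 2: k1 = (0.000000, 0.000000), k2 = (0.000000, 0.000000), k3 = (0.000000, 0.000000), k4 = (0.000000, 0.000000); V <- V + (h/6)(k1 + 2k2 + 2k3 + k4): V^u = 2.0000, V^v = 1.0000
step 3: k1 = (0.000000, 0.000000), k2 = (0.000000, 0.000000), k3 = (0.000000, 0.000000), k4 = (0.000000, 0.000000); V <- V + (h/6)(k1 + 2k2 + 2k3 + k4): V^u = 2.0000, V^v = 1.0000
step 4: k1 = (0.000000, 0.000000), k2 = (0.000000, 0.000000), k3 = (0.000000, 0.000000), k4 = (0.000000, 0.000000); V <- V + (h/6)(k1 + 2k2 + 2k3 + k4): V^u = 2.0000, V^v = 1.0000

Answer: V^u = 2.0000, V^v = 1.0000


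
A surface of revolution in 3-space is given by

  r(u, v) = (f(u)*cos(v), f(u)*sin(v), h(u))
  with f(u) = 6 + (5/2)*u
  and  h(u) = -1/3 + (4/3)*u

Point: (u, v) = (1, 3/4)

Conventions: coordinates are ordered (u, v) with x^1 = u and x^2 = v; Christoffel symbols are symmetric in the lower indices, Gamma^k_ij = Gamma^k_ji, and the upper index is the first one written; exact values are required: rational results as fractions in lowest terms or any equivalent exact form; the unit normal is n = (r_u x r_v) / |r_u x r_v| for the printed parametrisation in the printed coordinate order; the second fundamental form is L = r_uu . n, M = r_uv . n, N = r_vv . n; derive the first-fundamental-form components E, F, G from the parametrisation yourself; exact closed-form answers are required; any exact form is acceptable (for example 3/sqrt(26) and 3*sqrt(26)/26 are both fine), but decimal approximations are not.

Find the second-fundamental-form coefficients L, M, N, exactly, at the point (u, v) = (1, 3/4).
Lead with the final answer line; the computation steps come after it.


Answer: L = 0, M = 0, N = 4

f = 17/2, f' = 5/2, f'' = 0, h' = 4/3, h'' = 0
E = 289/36, F = 0, G = 289/4; answer radicand W^2 = 289/36
unnormalised second-form numerators: l = 0, m = 0, n = 34/3; L = l/sqrt(289/36), and similarly M = m/sqrt(W^2), N = n/sqrt(W^2)


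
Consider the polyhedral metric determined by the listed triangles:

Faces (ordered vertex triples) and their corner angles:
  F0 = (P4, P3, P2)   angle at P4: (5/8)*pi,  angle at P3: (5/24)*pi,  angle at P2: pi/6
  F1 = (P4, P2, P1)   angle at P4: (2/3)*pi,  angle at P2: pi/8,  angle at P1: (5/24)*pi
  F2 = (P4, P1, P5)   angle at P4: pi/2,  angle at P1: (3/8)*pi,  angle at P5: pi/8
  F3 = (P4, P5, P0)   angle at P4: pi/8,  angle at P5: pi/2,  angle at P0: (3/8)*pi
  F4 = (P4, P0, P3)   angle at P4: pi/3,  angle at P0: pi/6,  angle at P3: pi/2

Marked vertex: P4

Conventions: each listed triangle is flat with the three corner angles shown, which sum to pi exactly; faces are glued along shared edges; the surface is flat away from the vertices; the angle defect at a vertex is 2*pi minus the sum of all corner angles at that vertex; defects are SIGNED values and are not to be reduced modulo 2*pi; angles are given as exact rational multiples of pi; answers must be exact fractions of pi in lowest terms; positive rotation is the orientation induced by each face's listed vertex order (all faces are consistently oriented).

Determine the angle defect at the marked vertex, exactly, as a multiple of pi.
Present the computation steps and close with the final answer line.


Sum of corner angles at P4: (9/4)*pi
defect = 2*pi - (9/4)*pi

Answer: defect(P4) = -pi/4


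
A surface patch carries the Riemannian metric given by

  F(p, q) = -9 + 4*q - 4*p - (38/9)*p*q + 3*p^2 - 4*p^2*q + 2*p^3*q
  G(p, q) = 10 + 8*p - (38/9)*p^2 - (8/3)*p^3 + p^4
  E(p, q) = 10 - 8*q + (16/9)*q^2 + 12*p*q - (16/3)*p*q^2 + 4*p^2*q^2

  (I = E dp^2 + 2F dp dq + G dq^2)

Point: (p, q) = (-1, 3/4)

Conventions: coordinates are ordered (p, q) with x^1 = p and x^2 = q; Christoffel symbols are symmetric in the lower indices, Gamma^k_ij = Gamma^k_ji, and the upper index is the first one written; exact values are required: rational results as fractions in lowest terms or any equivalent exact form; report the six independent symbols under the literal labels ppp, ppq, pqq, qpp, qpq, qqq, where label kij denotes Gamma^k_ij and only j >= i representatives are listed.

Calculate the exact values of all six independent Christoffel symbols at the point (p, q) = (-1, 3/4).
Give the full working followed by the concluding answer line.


E = 5/4, F = -1/3, G = 13/9 at the point
E_p = 3/2, E_q = -10/3, F_p = -8/3, F_q = 20/9, G_p = 40/9, G_q = 0
EG - F^2 = 61/36;  g^inv = (36/61) * [[13/9, 1/3], [1/3, 5/4]]
first-kind symbols [ij,l] = (1/2)(d_i g_jl + d_j g_il - d_l g_ij): [pp,p] = E_p/2 = 3/4, [pp,q] = F_p - E_q/2 = -1, [pq,p] = E_q/2 = -5/3, [pq,q] = G_p/2 = 20/9, [qq,p] = F_q - G_p/2 = 0, [qq,q] = G_q/2 = 0
Gamma^p_ij = (G*[ij,p] - F*[ij,q])/(EG - F^2), Gamma^q_ij = (E*[ij,q] - F*[ij,p])/(EG - F^2)

Answer: Gamma_ppp = 27/61, Gamma_ppq = -60/61, Gamma_pqq = 0, Gamma_qpp = -36/61, Gamma_qpq = 80/61, Gamma_qqq = 0


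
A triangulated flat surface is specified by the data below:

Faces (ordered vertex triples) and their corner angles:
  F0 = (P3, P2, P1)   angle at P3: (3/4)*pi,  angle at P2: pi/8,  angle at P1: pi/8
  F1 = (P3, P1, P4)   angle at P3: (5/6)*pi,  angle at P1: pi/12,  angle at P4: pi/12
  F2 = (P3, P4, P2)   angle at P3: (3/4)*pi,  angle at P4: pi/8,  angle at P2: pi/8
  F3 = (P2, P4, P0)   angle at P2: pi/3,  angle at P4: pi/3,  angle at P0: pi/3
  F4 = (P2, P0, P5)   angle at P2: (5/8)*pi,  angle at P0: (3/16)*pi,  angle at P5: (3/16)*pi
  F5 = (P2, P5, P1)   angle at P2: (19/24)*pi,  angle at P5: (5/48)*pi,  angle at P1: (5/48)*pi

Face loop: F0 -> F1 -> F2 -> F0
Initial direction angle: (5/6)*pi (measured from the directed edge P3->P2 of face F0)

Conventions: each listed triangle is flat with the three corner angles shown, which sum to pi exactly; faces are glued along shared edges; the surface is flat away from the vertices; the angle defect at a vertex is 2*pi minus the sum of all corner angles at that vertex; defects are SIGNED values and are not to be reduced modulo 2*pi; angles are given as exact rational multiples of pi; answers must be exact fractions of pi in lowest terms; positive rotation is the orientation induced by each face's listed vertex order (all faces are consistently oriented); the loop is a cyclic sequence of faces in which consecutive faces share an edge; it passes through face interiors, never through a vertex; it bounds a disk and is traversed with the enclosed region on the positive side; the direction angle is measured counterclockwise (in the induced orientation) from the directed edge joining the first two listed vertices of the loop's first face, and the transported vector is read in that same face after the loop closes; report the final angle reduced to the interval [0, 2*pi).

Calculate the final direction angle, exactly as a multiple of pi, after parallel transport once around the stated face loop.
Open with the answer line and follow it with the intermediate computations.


Answer: final direction angle = pi/2

enclosed vertex P3: corner angles sum to (7/3)*pi, defect = 2*pi - (7/3)*pi = -pi/3
summing the enclosed defects onto the initial angle, mod 2*pi in the induced orientation:
final angle = (5/6)*pi - pi/3 = pi/2 (mod 2*pi)


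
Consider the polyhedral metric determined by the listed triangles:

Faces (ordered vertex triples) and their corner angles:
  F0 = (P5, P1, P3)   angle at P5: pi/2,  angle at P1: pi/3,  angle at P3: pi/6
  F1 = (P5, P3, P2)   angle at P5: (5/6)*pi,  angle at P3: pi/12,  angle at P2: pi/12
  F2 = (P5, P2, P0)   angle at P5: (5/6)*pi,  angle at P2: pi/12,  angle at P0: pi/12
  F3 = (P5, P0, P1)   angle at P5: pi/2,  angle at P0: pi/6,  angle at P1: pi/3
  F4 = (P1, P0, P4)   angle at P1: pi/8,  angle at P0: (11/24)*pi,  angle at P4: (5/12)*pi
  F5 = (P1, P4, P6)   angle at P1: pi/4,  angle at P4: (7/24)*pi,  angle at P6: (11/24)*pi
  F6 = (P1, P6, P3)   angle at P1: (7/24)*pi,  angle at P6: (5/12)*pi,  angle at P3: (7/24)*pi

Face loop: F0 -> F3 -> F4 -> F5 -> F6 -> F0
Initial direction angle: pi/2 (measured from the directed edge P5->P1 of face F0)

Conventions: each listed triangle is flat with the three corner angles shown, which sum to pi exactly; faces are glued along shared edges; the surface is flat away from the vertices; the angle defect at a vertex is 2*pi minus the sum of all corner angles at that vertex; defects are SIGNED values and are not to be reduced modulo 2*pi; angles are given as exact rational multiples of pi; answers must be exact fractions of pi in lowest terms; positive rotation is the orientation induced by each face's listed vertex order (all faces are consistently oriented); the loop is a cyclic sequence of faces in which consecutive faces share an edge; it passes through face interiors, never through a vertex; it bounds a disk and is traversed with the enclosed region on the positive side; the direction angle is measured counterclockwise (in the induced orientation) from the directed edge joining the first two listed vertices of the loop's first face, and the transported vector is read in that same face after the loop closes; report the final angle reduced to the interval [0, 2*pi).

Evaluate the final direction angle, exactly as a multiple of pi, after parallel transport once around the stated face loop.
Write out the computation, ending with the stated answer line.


enclosed vertex P1: corner angles sum to (4/3)*pi, defect = 2*pi - (4/3)*pi = (2/3)*pi
summing the enclosed defects onto the initial angle, mod 2*pi in the induced orientation:
final angle = pi/2 + (2/3)*pi = (7/6)*pi (mod 2*pi)

Answer: final direction angle = (7/6)*pi


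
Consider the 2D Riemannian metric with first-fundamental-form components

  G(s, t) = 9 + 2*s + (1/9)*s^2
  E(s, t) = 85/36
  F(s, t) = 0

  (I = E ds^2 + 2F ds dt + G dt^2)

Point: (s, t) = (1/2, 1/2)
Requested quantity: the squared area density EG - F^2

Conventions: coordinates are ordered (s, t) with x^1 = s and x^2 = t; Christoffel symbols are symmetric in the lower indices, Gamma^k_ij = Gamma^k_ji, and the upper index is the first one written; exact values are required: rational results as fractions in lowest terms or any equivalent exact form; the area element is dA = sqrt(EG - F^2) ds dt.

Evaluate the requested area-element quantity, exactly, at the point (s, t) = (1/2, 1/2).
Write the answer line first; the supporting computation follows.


Answer: EG - F^2 = 30685/1296

E = 85/36, F = 0, G = 361/36; EG - F^2 = 30685/1296


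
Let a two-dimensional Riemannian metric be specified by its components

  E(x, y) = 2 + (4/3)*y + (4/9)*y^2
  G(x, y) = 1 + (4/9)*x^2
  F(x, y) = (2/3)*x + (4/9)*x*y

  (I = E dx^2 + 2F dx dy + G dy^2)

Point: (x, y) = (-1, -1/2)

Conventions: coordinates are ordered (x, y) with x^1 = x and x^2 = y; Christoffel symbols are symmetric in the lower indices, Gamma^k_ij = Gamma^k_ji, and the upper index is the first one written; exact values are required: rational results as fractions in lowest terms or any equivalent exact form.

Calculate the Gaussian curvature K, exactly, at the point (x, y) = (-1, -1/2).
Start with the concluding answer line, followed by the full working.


Answer: K = -36/289

E = 13/9, F = -4/9, G = 13/9, EG - F^2 = 17/9 at the point
E_x = 0, E_y = 8/9, F_x = 4/9, F_y = -4/9, G_x = -8/9, G_y = 0
E_yy = 8/9, F_xy = 4/9, G_xx = 8/9
Evaluate Brioschi's two determinant matrices M1, M2 and divide by (EG - F^2)^2.
M1 = [[-E_yy/2 + F_xy - G_xx/2, E_x/2, F_x - E_y/2], [F_y - G_x/2, E, F], [G_y/2, F, G]] = [[-4/9, 0, 0], [0, 13/9, -4/9], [0, -4/9, 13/9]]; det M1 = -68/81
M2 = [[0, E_y/2, G_x/2], [E_y/2, E, F], [G_x/2, F, G]] = [[0, 4/9, -4/9], [4/9, 13/9, -4/9], [-4/9, -4/9, 13/9]]; det M2 = -32/81
det M1 - det M2 = -4/9; K = -4/9 / (17/9)^2 = -36/289


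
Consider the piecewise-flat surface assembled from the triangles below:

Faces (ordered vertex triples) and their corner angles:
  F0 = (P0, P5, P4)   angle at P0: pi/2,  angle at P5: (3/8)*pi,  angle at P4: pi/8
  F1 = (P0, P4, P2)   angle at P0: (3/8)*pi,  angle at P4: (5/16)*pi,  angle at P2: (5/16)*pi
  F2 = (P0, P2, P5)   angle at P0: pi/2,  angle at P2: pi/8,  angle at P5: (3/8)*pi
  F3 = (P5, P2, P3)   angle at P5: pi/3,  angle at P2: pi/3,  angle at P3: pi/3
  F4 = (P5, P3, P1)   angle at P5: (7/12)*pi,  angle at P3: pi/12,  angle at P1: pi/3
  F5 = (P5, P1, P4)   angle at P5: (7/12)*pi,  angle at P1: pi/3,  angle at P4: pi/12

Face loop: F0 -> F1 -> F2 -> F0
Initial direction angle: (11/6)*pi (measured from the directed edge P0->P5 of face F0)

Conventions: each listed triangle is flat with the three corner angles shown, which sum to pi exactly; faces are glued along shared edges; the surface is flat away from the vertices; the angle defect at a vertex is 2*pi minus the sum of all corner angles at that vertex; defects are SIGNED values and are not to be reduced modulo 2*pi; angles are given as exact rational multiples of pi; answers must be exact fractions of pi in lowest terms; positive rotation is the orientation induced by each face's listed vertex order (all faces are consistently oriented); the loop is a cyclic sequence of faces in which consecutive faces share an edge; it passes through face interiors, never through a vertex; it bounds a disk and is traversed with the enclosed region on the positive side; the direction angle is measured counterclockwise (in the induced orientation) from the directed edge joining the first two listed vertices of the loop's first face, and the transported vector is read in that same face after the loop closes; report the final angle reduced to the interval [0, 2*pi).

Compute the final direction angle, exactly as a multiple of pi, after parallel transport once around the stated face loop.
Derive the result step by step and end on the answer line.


enclosed vertex P0: corner angles sum to (11/8)*pi, defect = 2*pi - (11/8)*pi = (5/8)*pi
the final direction is the initial angle plus the enclosed defects, taken mod 2*pi in the induced orientation
final angle = (11/6)*pi + (5/8)*pi = (11/24)*pi (mod 2*pi)

Answer: final direction angle = (11/24)*pi


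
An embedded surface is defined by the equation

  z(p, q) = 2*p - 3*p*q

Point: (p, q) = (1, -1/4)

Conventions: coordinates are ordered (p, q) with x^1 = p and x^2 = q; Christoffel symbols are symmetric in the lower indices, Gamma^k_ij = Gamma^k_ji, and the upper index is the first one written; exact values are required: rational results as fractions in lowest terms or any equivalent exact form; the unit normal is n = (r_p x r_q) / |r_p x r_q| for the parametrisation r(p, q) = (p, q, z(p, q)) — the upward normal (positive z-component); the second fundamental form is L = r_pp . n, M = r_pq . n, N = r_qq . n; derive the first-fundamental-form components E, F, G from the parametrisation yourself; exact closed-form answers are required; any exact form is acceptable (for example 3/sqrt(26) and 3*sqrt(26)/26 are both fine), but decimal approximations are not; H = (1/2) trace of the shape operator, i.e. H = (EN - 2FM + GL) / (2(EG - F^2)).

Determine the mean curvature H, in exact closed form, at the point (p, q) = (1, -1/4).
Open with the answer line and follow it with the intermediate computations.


Answer: H = -1584*sqrt(281)/78961

z_p = 11/4, z_q = -3, z_pp = 0, z_pq = -3, z_qq = 0
E = 137/16, F = -33/4, G = 10; answer radicand W^2 = 281/16
unnormalised second-form numerators: l = 0, m = -3, n = 0; L = l/sqrt(281/16), and similarly M = m/sqrt(W^2), N = n/sqrt(W^2)
H = (E*n - 2*F*m + G*l) / (2*(EG - F^2)*sqrt(W^2)); E*n - 2*F*m + G*l = -99/2, EG - F^2 = 281/16, so H = (-396/281)/sqrt(281/16)
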